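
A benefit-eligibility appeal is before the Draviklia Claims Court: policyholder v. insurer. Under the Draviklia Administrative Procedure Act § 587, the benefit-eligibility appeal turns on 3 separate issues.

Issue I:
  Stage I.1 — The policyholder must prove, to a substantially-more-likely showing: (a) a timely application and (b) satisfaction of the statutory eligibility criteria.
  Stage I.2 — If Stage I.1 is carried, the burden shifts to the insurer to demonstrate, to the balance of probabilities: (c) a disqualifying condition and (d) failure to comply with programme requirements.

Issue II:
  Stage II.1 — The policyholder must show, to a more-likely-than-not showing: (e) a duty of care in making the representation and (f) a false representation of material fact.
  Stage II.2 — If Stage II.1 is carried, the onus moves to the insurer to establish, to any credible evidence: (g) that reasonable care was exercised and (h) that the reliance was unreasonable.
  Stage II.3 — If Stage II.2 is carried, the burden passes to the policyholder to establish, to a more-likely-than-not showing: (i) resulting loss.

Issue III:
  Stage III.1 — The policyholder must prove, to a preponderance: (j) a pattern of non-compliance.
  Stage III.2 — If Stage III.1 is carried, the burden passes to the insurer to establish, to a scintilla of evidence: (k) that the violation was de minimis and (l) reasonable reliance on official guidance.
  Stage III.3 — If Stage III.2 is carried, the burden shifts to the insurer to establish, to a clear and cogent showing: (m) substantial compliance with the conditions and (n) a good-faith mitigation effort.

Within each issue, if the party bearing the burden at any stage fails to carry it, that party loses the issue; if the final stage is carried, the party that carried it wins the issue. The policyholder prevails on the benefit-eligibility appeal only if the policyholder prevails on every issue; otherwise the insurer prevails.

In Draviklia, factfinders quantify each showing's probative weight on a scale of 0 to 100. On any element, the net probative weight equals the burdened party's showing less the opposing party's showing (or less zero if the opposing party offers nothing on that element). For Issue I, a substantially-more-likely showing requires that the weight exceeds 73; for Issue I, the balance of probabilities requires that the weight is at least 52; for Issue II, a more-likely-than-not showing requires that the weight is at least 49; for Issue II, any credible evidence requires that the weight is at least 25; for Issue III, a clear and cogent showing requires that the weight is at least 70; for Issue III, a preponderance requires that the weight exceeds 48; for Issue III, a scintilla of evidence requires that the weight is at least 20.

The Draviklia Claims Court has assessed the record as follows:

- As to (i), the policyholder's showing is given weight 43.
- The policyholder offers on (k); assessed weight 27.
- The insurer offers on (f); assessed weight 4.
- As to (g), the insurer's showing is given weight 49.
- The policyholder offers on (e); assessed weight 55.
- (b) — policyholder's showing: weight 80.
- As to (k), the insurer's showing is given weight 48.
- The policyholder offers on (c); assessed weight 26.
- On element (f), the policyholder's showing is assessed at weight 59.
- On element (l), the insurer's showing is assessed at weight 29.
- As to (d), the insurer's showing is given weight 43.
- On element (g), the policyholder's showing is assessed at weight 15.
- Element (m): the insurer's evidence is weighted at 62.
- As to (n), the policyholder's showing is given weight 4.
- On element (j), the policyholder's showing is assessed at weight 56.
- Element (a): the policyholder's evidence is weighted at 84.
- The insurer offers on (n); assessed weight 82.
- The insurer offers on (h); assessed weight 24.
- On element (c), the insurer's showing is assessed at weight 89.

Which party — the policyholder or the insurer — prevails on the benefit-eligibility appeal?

— Issue I —
Stage I.1 — burden on policyholder; standard: a substantially-more-likely showing (weight exceeds 73).
    (a): 84 > 73 [met]
    (b): 80 > 73 [met]
  All elements met. The burden passes to the insurer.
Stage I.2 — burden on insurer; standard: the balance of probabilities (weight is at least 52).
    (c): 89 − 26 = 63 ≥ 52 [met]
    (d): 43 < 52 [not met]
  Not every element is met, so the insurer fails to carry Stage I.2.
So the policyholder prevails on this issue.
— Issue II —
Stage II.1 (policyholder, a more-likely-than-not showing, weight is at least 49): (e) 55 ≥ 49 — meets; (f) net 59−4=55 ≥ 49 — meets.
  The policyholder carries Stage II.1; the insurer now bears the burden.
Stage II.2 (insurer, any credible evidence, weight is at least 25): (g) net 49−15=34 ≥ 25 — meets; (h) 24 < 25 — fails.
  The insurer does not carry Stage II.2.
The analysis ends at Stage II.2; the policyholder prevails on this issue.
— Issue III —
At Stage III.1 the policyholder must meet a preponderance (weight exceeds 48): on (j) the weight is 56, which does exceed 48, so (j) meets the standard.
  Stage III.1 is satisfied; the onus moves to the insurer.
At Stage III.2 the insurer must meet a scintilla of evidence (weight is at least 20): on (k) the weight is 48 less the opposing 27 gives net 21, ≥ 20, so (k) meets the standard; on (l) the weight is 29, which does reach 20, so (l) meets the standard.
  Stage III.2 carried; the burden remains with the insurer.
At Stage III.3 the insurer must meet a clear and cogent showing (weight is at least 70): on (m) the weight is 62, < 70, so (m) does not meet the standard; on (n) the weight is 82 less the opposing 4 gives net 78, which does reach 70, so (n) meets the standard.
  The insurer does not carry Stage III.3.
The analysis ends at Stage III.3; the policyholder prevails on this issue.
Per-issue: Issue I → policyholder; Issue II → policyholder; Issue III → policyholder. The policyholder must prevail on every issue; overall, the policyholder prevails.

policyholder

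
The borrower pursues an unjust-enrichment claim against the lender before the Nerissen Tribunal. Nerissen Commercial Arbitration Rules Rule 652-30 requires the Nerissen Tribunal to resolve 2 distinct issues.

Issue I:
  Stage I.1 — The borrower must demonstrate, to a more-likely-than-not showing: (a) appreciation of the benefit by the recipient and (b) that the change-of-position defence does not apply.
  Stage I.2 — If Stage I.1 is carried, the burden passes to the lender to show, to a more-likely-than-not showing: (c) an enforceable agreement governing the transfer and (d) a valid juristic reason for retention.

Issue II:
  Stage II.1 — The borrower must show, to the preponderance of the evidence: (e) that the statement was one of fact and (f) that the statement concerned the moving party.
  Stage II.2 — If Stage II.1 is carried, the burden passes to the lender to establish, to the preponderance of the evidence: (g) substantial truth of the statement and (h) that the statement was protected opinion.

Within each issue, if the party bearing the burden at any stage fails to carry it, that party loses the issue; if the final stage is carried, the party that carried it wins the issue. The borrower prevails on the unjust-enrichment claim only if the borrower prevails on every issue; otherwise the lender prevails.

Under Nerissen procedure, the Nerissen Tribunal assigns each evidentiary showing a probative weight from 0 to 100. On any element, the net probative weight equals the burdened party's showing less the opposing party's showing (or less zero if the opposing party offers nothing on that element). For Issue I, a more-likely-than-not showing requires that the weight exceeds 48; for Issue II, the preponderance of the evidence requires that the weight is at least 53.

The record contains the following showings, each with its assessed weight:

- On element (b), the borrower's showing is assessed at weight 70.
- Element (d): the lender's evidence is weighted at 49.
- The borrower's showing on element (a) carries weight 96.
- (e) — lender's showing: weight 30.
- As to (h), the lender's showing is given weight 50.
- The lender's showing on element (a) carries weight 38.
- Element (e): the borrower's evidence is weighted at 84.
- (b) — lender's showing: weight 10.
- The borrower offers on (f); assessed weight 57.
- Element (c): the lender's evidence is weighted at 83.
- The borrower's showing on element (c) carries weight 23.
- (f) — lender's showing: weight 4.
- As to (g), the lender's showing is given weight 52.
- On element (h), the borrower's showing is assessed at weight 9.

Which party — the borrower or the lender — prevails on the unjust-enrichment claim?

— Issue I —
At Stage I.1 the borrower must meet a more-likely-than-not showing (weight exceeds 48): on (a) the weight is 96 less the opposing 38 gives net 58, > 48, so (a) meets the standard; on (b) the weight is 70 less the opposing 10 gives net 60, which does exceed 48, so (b) meets the standard.
  Stage I.1 carried; the burden shifts to the lender.
At Stage I.2 the lender must meet a more-likely-than-not showing (weight exceeds 48): on (c) the weight is 83 less the opposing 23 gives net 60, > 48, so (c) meets the standard; on (d) the weight is 49, > 48, so (d) meets the standard.
  All elements met at the final stage.
All stages carried — the lender prevails on this issue.
— Issue II —
At Stage II.1 the borrower must meet the preponderance of the evidence (weight is at least 53): on (e) the weight is 84 less the opposing 30 gives net 54, ≥ 53, so (e) meets the standard; on (f) the weight is 57 less the opposing 4 gives net 53, ≥ 53, so (f) meets the standard.
  Stage II.1 carried; the burden shifts to the lender.
At Stage II.2 the lender must meet the preponderance of the evidence (weight is at least 53): on (g) the weight is 52, < 53, so (g) does not meet the standard; on (h) the weight is 50 less the opposing 9 gives net 41, which does not reach 53, so (h) does not meet the standard.
  Not every element is met, so the lender fails to carry Stage II.2.
The analysis ends at Stage II.2; the borrower prevails on this issue.
Per-issue: Issue I → lender; Issue II → borrower. The borrower must prevail on every issue; overall, the lender prevails.

lender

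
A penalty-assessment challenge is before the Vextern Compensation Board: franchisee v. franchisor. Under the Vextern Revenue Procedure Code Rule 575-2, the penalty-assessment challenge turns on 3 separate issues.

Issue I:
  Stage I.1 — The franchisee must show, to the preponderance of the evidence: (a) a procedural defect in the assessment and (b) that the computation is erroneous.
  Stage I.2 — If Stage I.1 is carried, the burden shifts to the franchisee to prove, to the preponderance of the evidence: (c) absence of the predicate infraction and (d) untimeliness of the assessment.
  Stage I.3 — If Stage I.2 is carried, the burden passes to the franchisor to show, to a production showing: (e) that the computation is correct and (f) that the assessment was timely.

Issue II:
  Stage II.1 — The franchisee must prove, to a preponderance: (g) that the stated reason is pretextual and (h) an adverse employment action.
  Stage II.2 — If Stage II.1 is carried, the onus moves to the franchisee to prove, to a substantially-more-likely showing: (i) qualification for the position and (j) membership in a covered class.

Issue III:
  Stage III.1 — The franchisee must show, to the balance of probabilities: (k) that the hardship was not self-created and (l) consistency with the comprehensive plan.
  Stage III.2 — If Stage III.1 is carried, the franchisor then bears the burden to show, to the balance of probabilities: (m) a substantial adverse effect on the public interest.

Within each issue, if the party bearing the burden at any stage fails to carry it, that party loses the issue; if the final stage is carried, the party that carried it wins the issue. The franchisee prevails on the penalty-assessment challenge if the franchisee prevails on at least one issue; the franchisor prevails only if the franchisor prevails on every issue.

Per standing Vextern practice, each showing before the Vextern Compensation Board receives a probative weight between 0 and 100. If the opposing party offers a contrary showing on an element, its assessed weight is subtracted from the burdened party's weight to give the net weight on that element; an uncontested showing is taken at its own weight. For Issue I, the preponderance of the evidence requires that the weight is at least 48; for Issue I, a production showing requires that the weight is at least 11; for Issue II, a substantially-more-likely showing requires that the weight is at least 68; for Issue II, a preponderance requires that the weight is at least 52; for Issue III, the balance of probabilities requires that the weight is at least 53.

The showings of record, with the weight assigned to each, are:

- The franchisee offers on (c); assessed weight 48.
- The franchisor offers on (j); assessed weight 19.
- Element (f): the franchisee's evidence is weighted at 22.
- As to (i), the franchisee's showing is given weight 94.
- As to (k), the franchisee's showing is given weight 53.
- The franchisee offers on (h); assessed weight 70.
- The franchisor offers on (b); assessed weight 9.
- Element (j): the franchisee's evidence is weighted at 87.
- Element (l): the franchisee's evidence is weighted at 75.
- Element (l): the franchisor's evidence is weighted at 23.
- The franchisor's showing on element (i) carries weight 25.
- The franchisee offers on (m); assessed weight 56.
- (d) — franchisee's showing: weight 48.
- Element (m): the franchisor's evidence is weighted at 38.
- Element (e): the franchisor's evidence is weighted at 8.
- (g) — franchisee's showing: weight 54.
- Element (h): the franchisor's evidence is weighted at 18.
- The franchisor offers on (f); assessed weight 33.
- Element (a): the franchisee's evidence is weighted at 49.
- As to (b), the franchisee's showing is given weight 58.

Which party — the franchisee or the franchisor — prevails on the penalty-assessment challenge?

franchisee

— Issue I —
Stage I.1 (franchisee, the preponderance of the evidence, weight is at least 48): (a) 49 ≥ 48 — meets; (b) net 58−9=49 ≥ 48 — meets.
  Stage I.1 is satisfied; the franchisee continues to bear the burden.
Stage I.2 (franchisee, the preponderance of the evidence, weight is at least 48): (c) 48 ≥ 48 — meets; (d) 48 ≥ 48 — meets.
  Stage I.2 is satisfied; the onus moves to the franchisor.
Stage I.3 (franchisor, a production showing, weight is at least 11): (e) 8 < 11 — fails; (f) net 33−22=11 ≥ 11 — meets.
  Stage I.3 not carried; the franchisor fails its burden.
So the franchisee prevails on this issue.
— Issue II —
Stage II.1 — burden on franchisee; standard: a preponderance (weight is at least 52).
    (g): 54 ≥ 52 [met]
    (h): 70 − 18 = 52 ≥ 52 [met]
  Stage II.1 is satisfied; the franchisee continues to bear the burden.
Stage II.2 — burden on franchisee; standard: a substantially-more-likely showing (weight is at least 68).
    (i): 94 − 25 = 69 ≥ 68 [met]
    (j): 87 − 19 = 68 ≥ 68 [met]
  All elements met at the final stage.
With every stage satisfied, the franchisee prevails on this issue.
— Issue III —
Stage III.1 — burden on franchisee; standard: the balance of probabilities (weight is at least 53).
    (k): 53 ≥ 53 [met]
    (l): 75 − 23 = 52 < 53 [not met]
  The franchisee does not carry Stage III.1.
So the franchisor prevails on this issue.
Per-issue: Issue I → franchisee; Issue II → franchisee; Issue III → franchisor. The franchisee must prevail on at least one issue; overall, the franchisee prevails.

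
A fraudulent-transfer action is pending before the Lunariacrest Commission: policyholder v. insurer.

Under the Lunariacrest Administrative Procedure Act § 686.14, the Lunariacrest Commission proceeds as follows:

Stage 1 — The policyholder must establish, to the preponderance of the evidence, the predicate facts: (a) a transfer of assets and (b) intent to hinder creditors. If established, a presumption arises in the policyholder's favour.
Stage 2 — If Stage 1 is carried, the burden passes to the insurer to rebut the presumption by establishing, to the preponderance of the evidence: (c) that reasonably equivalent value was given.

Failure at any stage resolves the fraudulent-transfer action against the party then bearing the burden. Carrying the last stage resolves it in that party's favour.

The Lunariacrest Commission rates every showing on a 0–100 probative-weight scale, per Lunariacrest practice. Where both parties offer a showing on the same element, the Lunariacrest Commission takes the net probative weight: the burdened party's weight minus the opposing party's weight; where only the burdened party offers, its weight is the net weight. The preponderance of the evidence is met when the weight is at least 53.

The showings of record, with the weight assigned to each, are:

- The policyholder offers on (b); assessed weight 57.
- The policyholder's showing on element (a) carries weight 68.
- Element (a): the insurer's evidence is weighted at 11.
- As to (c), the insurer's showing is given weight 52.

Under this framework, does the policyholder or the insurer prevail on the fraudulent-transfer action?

policyholder

At Stage 1 the policyholder must meet the preponderance of the evidence (weight is at least 53): on (a) the weight is 68 less the opposing 11 gives net 57, which does reach 53, so (a) meets the standard; on (b) the weight is 57, ≥ 53, so (b) meets the standard.
  Stage 1 carried; the burden shifts to the insurer.
At Stage 2 the insurer must meet the preponderance of the evidence (weight is at least 53): on (c) the weight is 52, which does not reach 53, so (c) does not meet the standard.
  The insurer does not carry Stage 2.
The analysis ends at Stage 2; the policyholder prevails.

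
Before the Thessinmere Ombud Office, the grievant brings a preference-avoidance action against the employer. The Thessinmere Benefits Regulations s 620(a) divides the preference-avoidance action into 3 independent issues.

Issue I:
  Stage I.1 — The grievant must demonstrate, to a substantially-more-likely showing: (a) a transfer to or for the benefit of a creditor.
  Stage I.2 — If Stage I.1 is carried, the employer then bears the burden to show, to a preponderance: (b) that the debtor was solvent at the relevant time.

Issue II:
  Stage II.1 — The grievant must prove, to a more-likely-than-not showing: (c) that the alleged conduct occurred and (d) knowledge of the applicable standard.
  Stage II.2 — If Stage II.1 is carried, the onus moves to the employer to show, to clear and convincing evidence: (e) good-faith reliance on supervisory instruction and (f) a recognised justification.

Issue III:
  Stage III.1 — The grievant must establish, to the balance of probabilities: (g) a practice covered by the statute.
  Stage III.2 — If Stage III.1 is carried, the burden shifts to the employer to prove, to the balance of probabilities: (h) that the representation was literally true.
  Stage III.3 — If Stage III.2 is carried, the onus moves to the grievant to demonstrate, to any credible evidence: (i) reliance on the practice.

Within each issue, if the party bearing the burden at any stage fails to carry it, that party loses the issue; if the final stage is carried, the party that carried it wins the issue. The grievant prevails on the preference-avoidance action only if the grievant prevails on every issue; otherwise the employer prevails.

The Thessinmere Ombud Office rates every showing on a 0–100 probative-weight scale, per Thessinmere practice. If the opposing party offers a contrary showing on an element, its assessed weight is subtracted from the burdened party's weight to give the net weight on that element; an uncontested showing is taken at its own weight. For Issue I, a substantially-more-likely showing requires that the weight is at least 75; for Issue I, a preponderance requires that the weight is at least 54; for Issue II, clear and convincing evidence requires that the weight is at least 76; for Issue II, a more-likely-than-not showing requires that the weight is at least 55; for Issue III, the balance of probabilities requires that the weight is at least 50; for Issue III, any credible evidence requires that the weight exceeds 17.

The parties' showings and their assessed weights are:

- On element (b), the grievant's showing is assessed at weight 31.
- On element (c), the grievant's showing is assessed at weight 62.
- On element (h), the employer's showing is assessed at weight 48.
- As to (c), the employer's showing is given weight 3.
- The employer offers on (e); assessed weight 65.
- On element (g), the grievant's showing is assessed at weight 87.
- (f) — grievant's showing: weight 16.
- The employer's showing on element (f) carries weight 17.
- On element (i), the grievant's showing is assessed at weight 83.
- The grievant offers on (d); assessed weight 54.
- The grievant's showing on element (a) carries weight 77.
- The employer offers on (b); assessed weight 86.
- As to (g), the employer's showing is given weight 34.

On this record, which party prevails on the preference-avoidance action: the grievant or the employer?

employer

— Issue I —
Stage I.1 — burden on grievant; standard: a substantially-more-likely showing (weight is at least 75).
    (a): 77 ≥ 75 [met]
  All elements met. The burden passes to the employer.
Stage I.2 — burden on employer; standard: a preponderance (weight is at least 54).
    (b): 86 − 31 = 55 ≥ 54 [met]
  The employer carries the last stage.
With every stage satisfied, the employer prevails on this issue.
— Issue II —
Stage II.1 — burden on grievant; standard: a more-likely-than-not showing (weight is at least 55).
    (c): 62 − 3 = 59 ≥ 55 [met]
    (d): 54 < 55 [not met]
  Stage II.1 not carried; the grievant fails its burden.
The employer prevails on this issue.
— Issue III —
Stage III.1 — burden on grievant; standard: the balance of probabilities (weight is at least 50).
    (g): 87 − 34 = 53 ≥ 50 [met]
  Stage III.1 carried; the burden shifts to the employer.
Stage III.2 — burden on employer; standard: the balance of probabilities (weight is at least 50).
    (h): 48 < 50 [not met]
  The employer does not carry Stage III.2.
The grievant prevails on this issue.
Per-issue: Issue I → employer; Issue II → employer; Issue III → grievant. The grievant must prevail on every issue; overall, the employer prevails.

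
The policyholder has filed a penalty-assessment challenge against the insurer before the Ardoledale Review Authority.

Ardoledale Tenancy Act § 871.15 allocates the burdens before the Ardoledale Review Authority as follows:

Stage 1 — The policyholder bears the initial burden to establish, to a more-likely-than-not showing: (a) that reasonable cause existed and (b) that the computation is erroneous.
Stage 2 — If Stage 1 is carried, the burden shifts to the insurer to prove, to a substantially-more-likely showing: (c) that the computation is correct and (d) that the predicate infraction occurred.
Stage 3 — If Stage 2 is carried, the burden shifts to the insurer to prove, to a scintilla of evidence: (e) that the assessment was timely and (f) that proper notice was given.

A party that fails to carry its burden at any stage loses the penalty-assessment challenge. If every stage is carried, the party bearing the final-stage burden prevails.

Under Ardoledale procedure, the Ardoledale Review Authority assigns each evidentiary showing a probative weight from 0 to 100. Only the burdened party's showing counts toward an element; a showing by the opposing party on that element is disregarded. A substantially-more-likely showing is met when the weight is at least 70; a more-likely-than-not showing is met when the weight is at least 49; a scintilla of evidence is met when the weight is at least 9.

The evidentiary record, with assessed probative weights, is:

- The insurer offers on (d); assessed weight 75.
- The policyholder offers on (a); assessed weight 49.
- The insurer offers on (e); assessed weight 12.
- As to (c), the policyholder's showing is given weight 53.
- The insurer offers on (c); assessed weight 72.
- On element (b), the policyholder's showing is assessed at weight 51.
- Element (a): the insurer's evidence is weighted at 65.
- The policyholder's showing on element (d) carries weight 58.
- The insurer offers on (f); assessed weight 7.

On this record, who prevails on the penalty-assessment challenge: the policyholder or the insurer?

Stage 1 (policyholder, a more-likely-than-not showing, weight is at least 49): (a) 49 (insurer's 65 disregarded) ≥ 49 — meets; (b) 51 ≥ 49 — meets.
  The policyholder carries Stage 1; the insurer now bears the burden.
Stage 2 (insurer, a substantially-more-likely showing, weight is at least 70): (c) 72 (policyholder's 53 disregarded) ≥ 70 — meets; (d) 75 (policyholder's 58 disregarded) ≥ 70 — meets.
  All elements met. The insurer retains the burden for Stage 3.
Stage 3 (insurer, a scintilla of evidence, weight is at least 9): (e) 12 ≥ 9 — meets; (f) 7 < 9 — fails.
  Not every element is met, so the insurer fails to carry Stage 3.
So the policyholder prevails.

policyholder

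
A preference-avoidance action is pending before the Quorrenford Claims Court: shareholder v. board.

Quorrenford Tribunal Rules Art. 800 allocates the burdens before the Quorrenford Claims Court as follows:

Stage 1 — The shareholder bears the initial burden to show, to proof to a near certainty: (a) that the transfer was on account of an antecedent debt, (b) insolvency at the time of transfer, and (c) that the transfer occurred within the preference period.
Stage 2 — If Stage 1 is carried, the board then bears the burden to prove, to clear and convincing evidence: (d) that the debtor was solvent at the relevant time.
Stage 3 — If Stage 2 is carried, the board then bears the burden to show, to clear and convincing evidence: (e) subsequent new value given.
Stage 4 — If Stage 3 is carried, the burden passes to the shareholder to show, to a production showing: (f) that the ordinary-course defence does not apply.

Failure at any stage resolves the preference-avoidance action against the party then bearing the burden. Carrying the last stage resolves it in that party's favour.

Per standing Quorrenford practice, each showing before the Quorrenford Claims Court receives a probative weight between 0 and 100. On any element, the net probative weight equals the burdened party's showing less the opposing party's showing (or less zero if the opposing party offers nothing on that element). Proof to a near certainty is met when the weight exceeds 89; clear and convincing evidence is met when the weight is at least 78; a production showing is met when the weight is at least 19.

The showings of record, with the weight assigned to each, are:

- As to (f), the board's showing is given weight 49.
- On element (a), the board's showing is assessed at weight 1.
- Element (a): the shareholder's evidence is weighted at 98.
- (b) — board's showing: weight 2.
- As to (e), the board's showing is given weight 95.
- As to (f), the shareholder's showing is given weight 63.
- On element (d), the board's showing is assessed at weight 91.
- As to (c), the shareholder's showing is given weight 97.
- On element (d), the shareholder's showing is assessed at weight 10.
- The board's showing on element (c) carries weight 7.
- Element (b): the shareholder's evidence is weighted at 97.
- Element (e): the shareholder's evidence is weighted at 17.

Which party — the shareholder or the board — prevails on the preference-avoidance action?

Stage 1 (shareholder, proof to a near certainty, weight exceeds 89): (a) net 98−1=97 > 89 — meets; (b) net 97−2=95 > 89 — meets; (c) net 97−7=90 > 89 — meets.
  The shareholder carries Stage 1; the board now bears the burden.
Stage 2 (board, clear and convincing evidence, weight is at least 78): (d) net 91−10=81 ≥ 78 — meets.
  Stage 2 carried; the burden remains with the board.
Stage 3 (board, clear and convincing evidence, weight is at least 78): (e) net 95−17=78 ≥ 78 — meets.
  Stage 3 is satisfied; the onus moves to the shareholder.
Stage 4 (shareholder, a production showing, weight is at least 19): (f) net 63−49=14 < 19 — fails.
  Not every element is met, so the shareholder fails to carry Stage 4.
The analysis ends at Stage 4; the board prevails.

board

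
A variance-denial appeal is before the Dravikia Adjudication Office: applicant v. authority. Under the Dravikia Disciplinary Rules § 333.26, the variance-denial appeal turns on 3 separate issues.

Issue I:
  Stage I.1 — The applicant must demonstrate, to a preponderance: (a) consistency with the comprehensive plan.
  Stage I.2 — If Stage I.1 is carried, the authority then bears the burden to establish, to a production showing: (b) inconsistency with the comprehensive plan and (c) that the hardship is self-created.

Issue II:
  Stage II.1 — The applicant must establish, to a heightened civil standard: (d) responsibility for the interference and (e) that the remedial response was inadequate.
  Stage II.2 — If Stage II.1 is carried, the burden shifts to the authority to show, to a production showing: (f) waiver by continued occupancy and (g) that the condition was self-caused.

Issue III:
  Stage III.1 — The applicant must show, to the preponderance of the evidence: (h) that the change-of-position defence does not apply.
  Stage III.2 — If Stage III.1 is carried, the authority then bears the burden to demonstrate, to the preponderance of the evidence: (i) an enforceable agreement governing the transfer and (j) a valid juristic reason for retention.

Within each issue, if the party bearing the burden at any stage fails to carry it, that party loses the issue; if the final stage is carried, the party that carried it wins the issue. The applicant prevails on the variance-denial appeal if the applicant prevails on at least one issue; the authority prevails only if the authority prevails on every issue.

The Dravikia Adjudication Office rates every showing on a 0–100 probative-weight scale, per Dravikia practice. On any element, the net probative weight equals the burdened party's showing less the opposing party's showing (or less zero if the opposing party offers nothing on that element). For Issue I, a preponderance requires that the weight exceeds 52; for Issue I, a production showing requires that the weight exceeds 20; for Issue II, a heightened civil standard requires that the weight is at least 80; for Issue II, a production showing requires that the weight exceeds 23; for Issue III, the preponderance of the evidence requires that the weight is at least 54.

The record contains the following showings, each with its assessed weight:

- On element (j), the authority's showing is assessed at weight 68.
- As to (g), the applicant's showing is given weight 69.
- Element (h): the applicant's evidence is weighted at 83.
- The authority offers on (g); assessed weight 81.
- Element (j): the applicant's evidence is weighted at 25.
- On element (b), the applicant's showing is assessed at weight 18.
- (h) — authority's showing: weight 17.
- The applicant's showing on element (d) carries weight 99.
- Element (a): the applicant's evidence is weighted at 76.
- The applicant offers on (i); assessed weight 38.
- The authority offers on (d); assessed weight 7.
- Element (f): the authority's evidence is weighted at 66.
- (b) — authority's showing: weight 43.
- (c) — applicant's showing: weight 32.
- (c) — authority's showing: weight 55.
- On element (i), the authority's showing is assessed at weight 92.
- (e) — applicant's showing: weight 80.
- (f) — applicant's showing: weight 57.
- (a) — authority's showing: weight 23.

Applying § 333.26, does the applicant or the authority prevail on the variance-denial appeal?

applicant

— Issue I —
Stage I.1 — burden on applicant; standard: a preponderance (weight exceeds 52).
    (a): 76 − 23 = 53 > 52 [met]
  The applicant carries Stage I.1; the authority now bears the burden.
Stage I.2 — burden on authority; standard: a production showing (weight exceeds 20).
    (b): 43 − 18 = 25 > 20 [met]
    (c): 55 − 32 = 23 > 20 [met]
  The authority carries the last stage.
All stages carried — the authority prevails on this issue.
— Issue II —
At Stage II.1 the applicant must meet a heightened civil standard (weight is at least 80): on (d) the weight is 99 less the opposing 7 gives net 92, ≥ 80, so (d) meets the standard; on (e) the weight is 80, which does reach 80, so (e) meets the standard.
  The applicant carries Stage II.1; the authority now bears the burden.
At Stage II.2 the authority must meet a production showing (weight exceeds 23): on (f) the weight is 66 less the opposing 57 gives net 9, which does not exceed 23, so (f) does not meet the standard; on (g) the weight is 81 less the opposing 69 gives net 12, ≤ 23, so (g) does not meet the standard.
  Stage II.2 not carried; the authority fails its burden.
So the applicant prevails on this issue.
— Issue III —
Stage III.1 (applicant, the preponderance of the evidence, weight is at least 54): (h) net 83−17=66 ≥ 54 — meets.
  The applicant carries Stage III.1; the authority now bears the burden.
Stage III.2 (authority, the preponderance of the evidence, weight is at least 54): (i) net 92−38=54 ≥ 54 — meets; (j) net 68−25=43 < 54 — fails.
  Stage III.2 not carried; the authority fails its burden.
So the applicant prevails on this issue.
Per-issue: Issue I → authority; Issue II → applicant; Issue III → applicant. The applicant must prevail on at least one issue; overall, the applicant prevails.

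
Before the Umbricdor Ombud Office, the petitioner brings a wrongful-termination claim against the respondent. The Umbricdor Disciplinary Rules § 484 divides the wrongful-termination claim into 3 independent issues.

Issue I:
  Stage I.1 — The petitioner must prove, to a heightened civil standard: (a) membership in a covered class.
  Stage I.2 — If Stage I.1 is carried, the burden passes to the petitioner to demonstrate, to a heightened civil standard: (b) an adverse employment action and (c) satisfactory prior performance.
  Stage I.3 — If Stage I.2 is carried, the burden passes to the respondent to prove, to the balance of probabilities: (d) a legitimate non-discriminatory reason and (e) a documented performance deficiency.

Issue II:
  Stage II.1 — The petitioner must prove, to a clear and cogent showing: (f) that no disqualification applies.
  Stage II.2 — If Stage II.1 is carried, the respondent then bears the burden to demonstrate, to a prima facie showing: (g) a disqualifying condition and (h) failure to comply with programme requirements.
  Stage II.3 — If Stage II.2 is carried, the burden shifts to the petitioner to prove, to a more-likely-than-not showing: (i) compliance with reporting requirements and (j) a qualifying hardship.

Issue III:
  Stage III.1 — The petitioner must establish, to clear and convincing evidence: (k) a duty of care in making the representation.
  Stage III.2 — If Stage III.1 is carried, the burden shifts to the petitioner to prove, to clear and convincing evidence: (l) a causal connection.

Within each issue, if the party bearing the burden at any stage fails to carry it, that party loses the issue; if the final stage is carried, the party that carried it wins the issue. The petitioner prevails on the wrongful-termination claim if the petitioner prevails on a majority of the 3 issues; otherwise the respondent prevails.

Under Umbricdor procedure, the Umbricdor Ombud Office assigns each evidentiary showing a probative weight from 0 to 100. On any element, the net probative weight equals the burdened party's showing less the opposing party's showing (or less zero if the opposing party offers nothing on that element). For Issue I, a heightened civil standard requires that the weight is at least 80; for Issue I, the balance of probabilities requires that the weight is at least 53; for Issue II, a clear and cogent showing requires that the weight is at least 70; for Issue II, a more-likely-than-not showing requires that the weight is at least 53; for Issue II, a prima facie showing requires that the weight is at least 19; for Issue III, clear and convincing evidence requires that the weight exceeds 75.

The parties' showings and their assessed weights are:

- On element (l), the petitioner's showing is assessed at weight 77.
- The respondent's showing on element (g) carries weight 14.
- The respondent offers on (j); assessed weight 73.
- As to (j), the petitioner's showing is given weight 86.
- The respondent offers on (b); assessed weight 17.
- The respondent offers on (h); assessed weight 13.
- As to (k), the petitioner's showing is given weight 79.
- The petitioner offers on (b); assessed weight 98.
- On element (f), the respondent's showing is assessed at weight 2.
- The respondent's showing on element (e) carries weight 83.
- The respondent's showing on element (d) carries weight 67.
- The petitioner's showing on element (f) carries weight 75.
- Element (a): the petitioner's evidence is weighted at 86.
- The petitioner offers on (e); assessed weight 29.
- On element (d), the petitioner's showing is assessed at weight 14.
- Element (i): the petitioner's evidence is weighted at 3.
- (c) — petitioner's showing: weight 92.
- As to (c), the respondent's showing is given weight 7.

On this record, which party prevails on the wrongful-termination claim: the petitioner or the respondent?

— Issue I —
At Stage I.1 the petitioner must meet a heightened civil standard (weight is at least 80): on (a) the weight is 86, ≥ 80, so (a) meets the standard.
  Stage I.1 carried; the burden remains with the petitioner.
At Stage I.2 the petitioner must meet a heightened civil standard (weight is at least 80): on (b) the weight is 98 less the opposing 17 gives net 81, ≥ 80, so (b) meets the standard; on (c) the weight is 92 less the opposing 7 gives net 85, which does reach 80, so (c) meets the standard.
  Stage I.2 carried; the burden shifts to the respondent.
At Stage I.3 the respondent must meet the balance of probabilities (weight is at least 53): on (d) the weight is 67 less the opposing 14 gives net 53, which does reach 53, so (d) meets the standard; on (e) the weight is 83 less the opposing 29 gives net 54, ≥ 53, so (e) meets the standard.
  All elements met at the final stage.
Every stage carried; the respondent prevails on this issue.
— Issue II —
Stage II.1 (petitioner, a clear and cogent showing, weight is at least 70): (f) net 75−2=73 ≥ 70 — meets.
  Stage II.1 carried; the burden shifts to the respondent.
Stage II.2 (respondent, a prima facie showing, weight is at least 19): (g) 14 < 19 — fails; (h) 13 < 19 — fails.
  The respondent does not carry Stage II.2.
The petitioner prevails on this issue.
— Issue III —
Stage III.1 — burden on petitioner; standard: clear and convincing evidence (weight exceeds 75).
    (k): 79 > 75 [met]
  Stage III.1 carried; the burden remains with the petitioner.
Stage III.2 — burden on petitioner; standard: clear and convincing evidence (weight exceeds 75).
    (l): 77 > 75 [met]
  The petitioner carries the last stage.
With every stage satisfied, the petitioner prevails on this issue.
Per-issue: Issue I → respondent; Issue II → petitioner; Issue III → petitioner. The petitioner must prevail on a majority of issues; overall, the petitioner prevails.

petitioner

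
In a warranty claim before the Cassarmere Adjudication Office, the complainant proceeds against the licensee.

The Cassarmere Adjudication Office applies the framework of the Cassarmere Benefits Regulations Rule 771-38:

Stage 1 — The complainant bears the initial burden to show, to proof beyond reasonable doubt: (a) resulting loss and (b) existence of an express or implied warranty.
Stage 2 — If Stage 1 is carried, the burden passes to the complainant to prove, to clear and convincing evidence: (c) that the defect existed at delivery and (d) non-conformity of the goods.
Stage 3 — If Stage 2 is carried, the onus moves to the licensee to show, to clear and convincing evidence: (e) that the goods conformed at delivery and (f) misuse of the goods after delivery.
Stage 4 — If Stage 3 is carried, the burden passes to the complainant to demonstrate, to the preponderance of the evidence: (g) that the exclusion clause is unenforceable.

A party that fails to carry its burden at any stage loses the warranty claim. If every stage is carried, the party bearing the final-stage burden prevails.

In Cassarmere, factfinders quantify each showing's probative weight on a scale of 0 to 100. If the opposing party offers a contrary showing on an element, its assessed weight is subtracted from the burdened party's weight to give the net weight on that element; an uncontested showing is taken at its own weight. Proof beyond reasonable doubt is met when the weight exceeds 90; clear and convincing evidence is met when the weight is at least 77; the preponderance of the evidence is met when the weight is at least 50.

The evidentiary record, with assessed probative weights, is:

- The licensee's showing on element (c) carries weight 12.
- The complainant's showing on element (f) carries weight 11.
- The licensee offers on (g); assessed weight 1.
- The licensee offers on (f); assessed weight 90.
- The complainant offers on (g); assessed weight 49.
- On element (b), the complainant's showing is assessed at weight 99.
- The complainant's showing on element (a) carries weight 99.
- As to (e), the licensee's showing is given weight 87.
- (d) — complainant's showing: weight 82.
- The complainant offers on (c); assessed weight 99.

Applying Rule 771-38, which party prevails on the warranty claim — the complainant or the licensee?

Stage 1 — burden on complainant; standard: proof beyond reasonable doubt (weight exceeds 90).
    (a): 99 > 90 [met]
    (b): 99 > 90 [met]
  Stage 1 carried; the burden remains with the complainant.
Stage 2 — burden on complainant; standard: clear and convincing evidence (weight is at least 77).
    (c): 99 − 12 = 87 ≥ 77 [met]
    (d): 82 ≥ 77 [met]
  The complainant carries Stage 2; the licensee now bears the burden.
Stage 3 — burden on licensee; standard: clear and convincing evidence (weight is at least 77).
    (e): 87 ≥ 77 [met]
    (f): 90 − 11 = 79 ≥ 77 [met]
  The licensee carries Stage 3; the complainant now bears the burden.
Stage 4 — burden on complainant; standard: the preponderance of the evidence (weight is at least 50).
    (g): 49 − 1 = 48 < 50 [not met]
  The complainant does not carry Stage 4.
So the licensee prevails.

licensee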